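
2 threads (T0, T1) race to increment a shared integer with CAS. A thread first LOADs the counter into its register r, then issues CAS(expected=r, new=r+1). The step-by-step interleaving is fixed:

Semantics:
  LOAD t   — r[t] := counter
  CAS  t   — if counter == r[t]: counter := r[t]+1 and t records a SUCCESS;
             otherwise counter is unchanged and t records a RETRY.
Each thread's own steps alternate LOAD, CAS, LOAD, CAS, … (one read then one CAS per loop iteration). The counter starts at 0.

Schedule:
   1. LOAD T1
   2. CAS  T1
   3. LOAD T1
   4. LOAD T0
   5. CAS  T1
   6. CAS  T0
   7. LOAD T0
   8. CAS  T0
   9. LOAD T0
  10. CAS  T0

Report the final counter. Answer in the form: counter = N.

counter = 4

step 1: T1 LOAD ⇒ load; ctr=0 reg=0
step 2: T1 CAS ⇒ ok; ctr=1 reg=0
step 3: T1 LOAD ⇒ load; ctr=1 reg=1
step 4: T0 LOAD ⇒ load; ctr=1 reg=1
step 5: T1 CAS ⇒ ok; ctr=2 reg=1
step 6: T0 CAS ⇒ retry; ctr=2 reg=1
step 7: T0 LOAD ⇒ load; ctr=2 reg=2
step 8: T0 CAS ⇒ ok; ctr=3 reg=2
step 9: T0 LOAD ⇒ load; ctr=3 reg=3
step 10: T0 CAS ⇒ ok; ctr=4 reg=3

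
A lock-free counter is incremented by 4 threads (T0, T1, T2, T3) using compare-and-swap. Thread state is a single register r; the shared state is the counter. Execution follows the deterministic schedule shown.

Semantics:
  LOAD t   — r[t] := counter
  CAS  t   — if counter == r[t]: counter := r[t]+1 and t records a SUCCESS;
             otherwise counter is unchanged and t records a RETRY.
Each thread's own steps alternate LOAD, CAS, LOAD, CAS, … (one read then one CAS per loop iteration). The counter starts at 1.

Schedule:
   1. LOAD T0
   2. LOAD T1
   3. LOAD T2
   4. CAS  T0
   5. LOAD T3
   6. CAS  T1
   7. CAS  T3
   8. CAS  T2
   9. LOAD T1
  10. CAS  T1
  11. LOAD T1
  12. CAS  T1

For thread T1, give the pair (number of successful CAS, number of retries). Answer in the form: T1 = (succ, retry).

T1 = (2, 1)

1. LOAD T0 → mem=1 r[T0]=1 [LOAD]
2. LOAD T1 → mem=1 r[T1]=1 [LOAD]
3. LOAD T2 → mem=1 r[T2]=1 [LOAD]
4. CAS T0 → mem=2 r[T0]=1 [OK]
5. LOAD T3 → mem=2 r[T3]=2 [LOAD]
6. CAS T1 → mem=2 r[T1]=1 [RETRY]
7. CAS T3 → mem=3 r[T3]=2 [OK]
8. CAS T2 → mem=3 r[T2]=1 [RETRY]
9. LOAD T1 → mem=3 r[T1]=3 [LOAD]
10. CAS T1 → mem=4 r[T1]=3 [OK]
11. LOAD T1 → mem=4 r[T1]=4 [LOAD]
12. CAS T1 → mem=5 r[T1]=4 [OK]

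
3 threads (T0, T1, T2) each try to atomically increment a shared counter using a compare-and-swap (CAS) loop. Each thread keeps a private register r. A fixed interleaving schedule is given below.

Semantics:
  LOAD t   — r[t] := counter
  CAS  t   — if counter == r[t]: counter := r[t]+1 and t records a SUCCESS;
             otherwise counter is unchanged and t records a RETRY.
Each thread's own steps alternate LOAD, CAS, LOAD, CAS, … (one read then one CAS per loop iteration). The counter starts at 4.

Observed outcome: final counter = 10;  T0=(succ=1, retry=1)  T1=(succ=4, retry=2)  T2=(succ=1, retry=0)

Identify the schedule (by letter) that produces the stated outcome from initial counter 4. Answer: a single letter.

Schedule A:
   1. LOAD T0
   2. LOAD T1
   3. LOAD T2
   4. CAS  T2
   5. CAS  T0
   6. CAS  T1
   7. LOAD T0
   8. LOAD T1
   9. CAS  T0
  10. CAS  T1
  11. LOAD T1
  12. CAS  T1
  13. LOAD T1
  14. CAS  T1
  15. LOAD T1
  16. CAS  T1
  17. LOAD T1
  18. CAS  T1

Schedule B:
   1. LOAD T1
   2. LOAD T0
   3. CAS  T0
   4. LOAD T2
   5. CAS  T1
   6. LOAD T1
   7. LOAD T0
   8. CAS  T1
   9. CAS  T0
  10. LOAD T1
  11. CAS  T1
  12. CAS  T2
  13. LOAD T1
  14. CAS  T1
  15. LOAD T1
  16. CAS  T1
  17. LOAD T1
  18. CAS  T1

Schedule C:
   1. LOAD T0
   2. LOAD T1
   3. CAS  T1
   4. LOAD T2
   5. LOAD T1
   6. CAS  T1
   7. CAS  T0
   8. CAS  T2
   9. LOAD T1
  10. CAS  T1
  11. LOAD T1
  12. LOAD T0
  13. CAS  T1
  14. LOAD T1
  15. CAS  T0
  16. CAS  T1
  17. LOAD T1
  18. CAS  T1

Simulating candidate A:
T0 LOAD — after: cnt=4, r=4 — load
T1 LOAD — after: cnt=4, r=4 — load
T2 LOAD — after: cnt=4, r=4 — load
T2 CAS — after: cnt=5, r=4 — ok
T0 CAS — after: cnt=5, r=4 — retry
T1 CAS — after: cnt=5, r=4 — retry
T0 LOAD — after: cnt=5, r=5 — load
T1 LOAD — after: cnt=5, r=5 — load
T0 CAS — after: cnt=6, r=5 — ok
T1 CAS — after: cnt=6, r=5 — retry
T1 LOAD — after: cnt=6, r=6 — load
T1 CAS — after: cnt=7, r=6 — ok
T1 LOAD — after: cnt=7, r=7 — load
T1 CAS — after: cnt=8, r=7 — ok
T1 LOAD — after: cnt=8, r=8 — load
T1 CAS — after: cnt=9, r=8 — ok
T1 LOAD — after: cnt=9, r=9 — load
T1 CAS — after: cnt=10, r=9 — ok

A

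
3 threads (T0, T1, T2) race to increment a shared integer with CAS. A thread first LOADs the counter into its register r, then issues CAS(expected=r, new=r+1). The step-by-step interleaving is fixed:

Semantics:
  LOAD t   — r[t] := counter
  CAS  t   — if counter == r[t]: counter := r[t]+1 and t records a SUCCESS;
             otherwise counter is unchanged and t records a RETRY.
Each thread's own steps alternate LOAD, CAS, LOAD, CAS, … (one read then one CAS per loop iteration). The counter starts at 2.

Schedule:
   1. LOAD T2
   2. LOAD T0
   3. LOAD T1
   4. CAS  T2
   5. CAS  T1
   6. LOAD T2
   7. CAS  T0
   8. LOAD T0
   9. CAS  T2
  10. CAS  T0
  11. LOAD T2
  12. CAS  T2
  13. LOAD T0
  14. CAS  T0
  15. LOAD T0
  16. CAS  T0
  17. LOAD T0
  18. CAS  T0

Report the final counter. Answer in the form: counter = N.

counter = 8

[1] T2.load  rd  (counter 2, T2.r 2)
[2] T0.load  rd  (counter 2, T0.r 2)
[3] T1.load  rd  (counter 2, T1.r 2)
[4] T2.cas  hit  (counter 3, T2.r 2)
[5] T1.cas  miss  (counter 3, T1.r 2)
[6] T2.load  rd  (counter 3, T2.r 3)
[7] T0.cas  miss  (counter 3, T0.r 2)
[8] T0.load  rd  (counter 3, T0.r 3)
[9] T2.cas  hit  (counter 4, T2.r 3)
[10] T0.cas  miss  (counter 4, T0.r 3)
[11] T2.load  rd  (counter 4, T2.r 4)
[12] T2.cas  hit  (counter 5, T2.r 4)
[13] T0.load  rd  (counter 5, T0.r 5)
[14] T0.cas  hit  (counter 6, T0.r 5)
[15] T0.load  rd  (counter 6, T0.r 6)
[16] T0.cas  hit  (counter 7, T0.r 6)
[17] T0.load  rd  (counter 7, T0.r 7)
[18] T0.cas  hit  (counter 8, T0.r 7)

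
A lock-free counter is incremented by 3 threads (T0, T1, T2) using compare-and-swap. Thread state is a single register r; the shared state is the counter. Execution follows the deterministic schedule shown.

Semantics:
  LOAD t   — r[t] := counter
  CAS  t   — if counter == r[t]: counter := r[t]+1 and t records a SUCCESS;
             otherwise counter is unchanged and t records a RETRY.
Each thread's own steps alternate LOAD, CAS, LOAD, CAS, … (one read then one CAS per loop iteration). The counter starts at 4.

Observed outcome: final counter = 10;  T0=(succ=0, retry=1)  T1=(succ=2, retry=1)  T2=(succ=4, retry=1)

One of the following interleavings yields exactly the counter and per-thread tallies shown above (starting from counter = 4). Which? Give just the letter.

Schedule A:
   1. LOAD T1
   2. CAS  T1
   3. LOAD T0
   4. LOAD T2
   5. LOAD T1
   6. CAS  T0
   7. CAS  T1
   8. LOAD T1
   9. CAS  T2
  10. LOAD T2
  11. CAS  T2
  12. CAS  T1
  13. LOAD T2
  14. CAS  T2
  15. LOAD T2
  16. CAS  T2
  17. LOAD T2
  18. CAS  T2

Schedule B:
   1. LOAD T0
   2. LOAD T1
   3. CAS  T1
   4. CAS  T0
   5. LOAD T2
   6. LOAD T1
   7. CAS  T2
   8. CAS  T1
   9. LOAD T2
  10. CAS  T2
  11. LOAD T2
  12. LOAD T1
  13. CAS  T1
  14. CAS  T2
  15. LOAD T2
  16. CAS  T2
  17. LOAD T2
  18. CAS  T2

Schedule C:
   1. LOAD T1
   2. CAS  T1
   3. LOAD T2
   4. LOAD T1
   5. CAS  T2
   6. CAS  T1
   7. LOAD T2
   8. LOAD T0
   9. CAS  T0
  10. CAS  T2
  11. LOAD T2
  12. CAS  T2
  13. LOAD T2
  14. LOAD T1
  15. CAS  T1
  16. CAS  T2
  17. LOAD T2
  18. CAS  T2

Simulating candidate B:
T0 LOAD — after: cnt=4, r=4 — load
T1 LOAD — after: cnt=4, r=4 — load
T1 CAS — after: cnt=5, r=4 — ok
T0 CAS — after: cnt=5, r=4 — retry
T2 LOAD — after: cnt=5, r=5 — load
T1 LOAD — after: cnt=5, r=5 — load
T2 CAS — after: cnt=6, r=5 — ok
T1 CAS — after: cnt=6, r=5 — retry
T2 LOAD — after: cnt=6, r=6 — load
T2 CAS — after: cnt=7, r=6 — ok
T2 LOAD — after: cnt=7, r=7 — load
T1 LOAD — after: cnt=7, r=7 — load
T1 CAS — after: cnt=8, r=7 — ok
T2 CAS — after: cnt=8, r=7 — retry
T2 LOAD — after: cnt=8, r=8 — load
T2 CAS — after: cnt=9, r=8 — ok
T2 LOAD — after: cnt=9, r=9 — load
T2 CAS — after: cnt=10, r=9 — ok

B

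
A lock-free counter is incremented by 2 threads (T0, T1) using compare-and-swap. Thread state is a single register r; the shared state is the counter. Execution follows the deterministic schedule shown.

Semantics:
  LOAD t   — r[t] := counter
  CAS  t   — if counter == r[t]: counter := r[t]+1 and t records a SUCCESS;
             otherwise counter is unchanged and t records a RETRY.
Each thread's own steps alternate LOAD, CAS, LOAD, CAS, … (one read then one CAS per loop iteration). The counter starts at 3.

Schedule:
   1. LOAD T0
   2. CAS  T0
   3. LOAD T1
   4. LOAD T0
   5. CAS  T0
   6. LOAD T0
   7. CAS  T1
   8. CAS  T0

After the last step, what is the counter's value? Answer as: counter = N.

counter = 6

step 1: T0 LOAD ⇒ load; ctr=3 reg=3
step 2: T0 CAS ⇒ ok; ctr=4 reg=3
step 3: T1 LOAD ⇒ load; ctr=4 reg=4
step 4: T0 LOAD ⇒ load; ctr=4 reg=4
step 5: T0 CAS ⇒ ok; ctr=5 reg=4
step 6: T0 LOAD ⇒ load; ctr=5 reg=5
step 7: T1 CAS ⇒ retry; ctr=5 reg=4
step 8: T0 CAS ⇒ ok; ctr=6 reg=5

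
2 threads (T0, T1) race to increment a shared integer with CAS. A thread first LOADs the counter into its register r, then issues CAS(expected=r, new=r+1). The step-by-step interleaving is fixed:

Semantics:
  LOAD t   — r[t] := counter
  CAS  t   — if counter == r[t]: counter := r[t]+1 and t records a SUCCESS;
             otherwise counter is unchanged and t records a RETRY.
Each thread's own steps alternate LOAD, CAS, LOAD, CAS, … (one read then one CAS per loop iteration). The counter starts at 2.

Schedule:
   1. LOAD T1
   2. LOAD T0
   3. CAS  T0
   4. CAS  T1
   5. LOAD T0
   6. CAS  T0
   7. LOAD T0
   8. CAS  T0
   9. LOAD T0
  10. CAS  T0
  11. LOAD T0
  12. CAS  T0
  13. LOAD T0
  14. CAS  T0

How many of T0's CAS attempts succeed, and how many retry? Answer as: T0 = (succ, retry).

T0 = (6, 0)

1. LOAD T1 → mem=2 r[T1]=2 [LOAD]
2. LOAD T0 → mem=2 r[T0]=2 [LOAD]
3. CAS T0 → mem=3 r[T0]=2 [OK]
4. CAS T1 → mem=3 r[T1]=2 [RETRY]
5. LOAD T0 → mem=3 r[T0]=3 [LOAD]
6. CAS T0 → mem=4 r[T0]=3 [OK]
7. LOAD T0 → mem=4 r[T0]=4 [LOAD]
8. CAS T0 → mem=5 r[T0]=4 [OK]
9. LOAD T0 → mem=5 r[T0]=5 [LOAD]
10. CAS T0 → mem=6 r[T0]=5 [OK]
11. LOAD T0 → mem=6 r[T0]=6 [LOAD]
12. CAS T0 → mem=7 r[T0]=6 [OK]
13. LOAD T0 → mem=7 r[T0]=7 [LOAD]
14. CAS T0 → mem=8 r[T0]=7 [OK]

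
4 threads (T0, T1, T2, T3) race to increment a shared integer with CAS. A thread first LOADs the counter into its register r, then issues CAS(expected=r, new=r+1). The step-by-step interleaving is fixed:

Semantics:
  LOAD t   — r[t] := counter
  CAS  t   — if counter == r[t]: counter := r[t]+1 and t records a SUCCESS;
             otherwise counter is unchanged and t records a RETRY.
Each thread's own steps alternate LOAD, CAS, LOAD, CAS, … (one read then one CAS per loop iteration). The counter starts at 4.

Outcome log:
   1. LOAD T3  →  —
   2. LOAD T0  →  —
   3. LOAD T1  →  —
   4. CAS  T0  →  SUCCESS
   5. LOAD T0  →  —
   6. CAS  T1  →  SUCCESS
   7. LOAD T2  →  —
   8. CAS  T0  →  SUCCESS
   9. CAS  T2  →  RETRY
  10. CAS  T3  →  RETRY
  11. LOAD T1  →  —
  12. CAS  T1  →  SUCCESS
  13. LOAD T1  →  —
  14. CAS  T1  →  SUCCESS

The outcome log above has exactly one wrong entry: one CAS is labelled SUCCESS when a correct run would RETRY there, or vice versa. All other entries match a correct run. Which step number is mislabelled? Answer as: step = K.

step = 6

Reference trace:
T3 LOAD — after: cnt=4, r=4 — load
T0 LOAD — after: cnt=4, r=4 — load
T1 LOAD — after: cnt=4, r=4 — load
T0 CAS — after: cnt=5, r=4 — ok
T0 LOAD — after: cnt=5, r=5 — load
T1 CAS — after: cnt=5, r=4 — retry
T2 LOAD — after: cnt=5, r=5 — load
T0 CAS — after: cnt=6, r=5 — ok
T2 CAS — after: cnt=6, r=5 — retry
T3 CAS — after: cnt=6, r=4 — retry
T1 LOAD — after: cnt=6, r=6 — load
T1 CAS — after: cnt=7, r=6 — ok
T1 LOAD — after: cnt=7, r=7 — load
T1 CAS — after: cnt=8, r=7 — ok
Mismatch at 6.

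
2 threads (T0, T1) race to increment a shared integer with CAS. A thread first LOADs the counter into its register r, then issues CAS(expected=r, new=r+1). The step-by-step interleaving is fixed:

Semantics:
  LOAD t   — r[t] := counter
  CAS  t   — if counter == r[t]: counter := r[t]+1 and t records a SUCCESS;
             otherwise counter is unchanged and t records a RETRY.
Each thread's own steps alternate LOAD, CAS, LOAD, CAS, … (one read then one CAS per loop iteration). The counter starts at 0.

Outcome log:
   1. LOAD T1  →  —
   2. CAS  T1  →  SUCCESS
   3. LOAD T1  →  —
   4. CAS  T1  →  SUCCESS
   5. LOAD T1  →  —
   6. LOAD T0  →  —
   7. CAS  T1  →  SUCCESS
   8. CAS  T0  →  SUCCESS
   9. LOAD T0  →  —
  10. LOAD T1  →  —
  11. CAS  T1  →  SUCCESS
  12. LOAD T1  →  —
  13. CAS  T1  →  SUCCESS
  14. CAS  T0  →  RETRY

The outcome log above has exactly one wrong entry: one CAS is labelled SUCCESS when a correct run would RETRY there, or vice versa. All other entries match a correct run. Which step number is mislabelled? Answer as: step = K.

step = 8

Correct run:
step 1: T1 LOAD ⇒ load; ctr=0 reg=0
step 2: T1 CAS ⇒ ok; ctr=1 reg=0
step 3: T1 LOAD ⇒ load; ctr=1 reg=1
step 4: T1 CAS ⇒ ok; ctr=2 reg=1
step 5: T1 LOAD ⇒ load; ctr=2 reg=2
step 6: T0 LOAD ⇒ load; ctr=2 reg=2
step 7: T1 CAS ⇒ ok; ctr=3 reg=2
step 8: T0 CAS ⇒ retry; ctr=3 reg=2
step 9: T0 LOAD ⇒ load; ctr=3 reg=3
step 10: T1 LOAD ⇒ load; ctr=3 reg=3
step 11: T1 CAS ⇒ ok; ctr=4 reg=3
step 12: T1 LOAD ⇒ load; ctr=4 reg=4
step 13: T1 CAS ⇒ ok; ctr=5 reg=4
step 14: T0 CAS ⇒ retry; ctr=5 reg=3
Mismatch at 8.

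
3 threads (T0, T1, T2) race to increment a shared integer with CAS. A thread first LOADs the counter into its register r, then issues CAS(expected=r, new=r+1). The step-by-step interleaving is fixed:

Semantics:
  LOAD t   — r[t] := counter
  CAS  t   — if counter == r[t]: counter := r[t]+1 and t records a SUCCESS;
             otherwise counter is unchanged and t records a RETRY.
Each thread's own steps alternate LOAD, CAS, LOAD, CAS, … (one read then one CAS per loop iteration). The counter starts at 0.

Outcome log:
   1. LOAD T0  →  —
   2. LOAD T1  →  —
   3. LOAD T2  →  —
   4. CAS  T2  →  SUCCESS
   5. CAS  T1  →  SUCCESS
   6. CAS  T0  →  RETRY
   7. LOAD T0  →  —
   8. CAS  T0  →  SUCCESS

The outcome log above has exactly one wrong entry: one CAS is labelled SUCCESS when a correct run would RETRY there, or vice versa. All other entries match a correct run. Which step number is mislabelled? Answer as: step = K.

Correct run:
#1 T0 reads 0
#2 T1 reads 0
#3 T2 reads 0
#4 T2 CAS(0→1) writes; counter now 1
#5 T1 CAS(0→1) fails; counter now 1
#6 T0 CAS(0→1) fails; counter now 1
#7 T0 reads 1
#8 T0 CAS(1→2) writes; counter now 2
Flip is step 5.

step = 5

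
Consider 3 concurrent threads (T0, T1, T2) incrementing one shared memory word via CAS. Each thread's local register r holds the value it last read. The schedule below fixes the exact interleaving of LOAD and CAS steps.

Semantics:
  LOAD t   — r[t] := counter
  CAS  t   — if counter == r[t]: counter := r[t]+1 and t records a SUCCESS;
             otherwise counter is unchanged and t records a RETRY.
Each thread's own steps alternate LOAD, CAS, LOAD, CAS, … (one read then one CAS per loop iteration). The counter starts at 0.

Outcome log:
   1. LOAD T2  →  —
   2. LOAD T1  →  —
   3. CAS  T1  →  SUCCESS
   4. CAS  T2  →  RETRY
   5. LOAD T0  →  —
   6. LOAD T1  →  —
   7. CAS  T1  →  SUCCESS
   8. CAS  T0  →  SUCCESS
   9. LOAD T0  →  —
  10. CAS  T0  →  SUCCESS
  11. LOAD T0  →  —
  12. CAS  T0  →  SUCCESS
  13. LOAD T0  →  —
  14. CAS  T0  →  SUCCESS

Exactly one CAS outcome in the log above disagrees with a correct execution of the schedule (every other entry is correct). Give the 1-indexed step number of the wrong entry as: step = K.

Reference trace:
#1 T2 reads 0
#2 T1 reads 0
#3 T1 CAS(0→1) writes; counter now 1
#4 T2 CAS(0→1) fails; counter now 1
#5 T0 reads 1
#6 T1 reads 1
#7 T1 CAS(1→2) writes; counter now 2
#8 T0 CAS(1→2) fails; counter now 2
#9 T0 reads 2
#10 T0 CAS(2→3) writes; counter now 3
#11 T0 reads 3
#12 T0 CAS(3→4) writes; counter now 4
#13 T0 reads 4
#14 T0 CAS(4→5) writes; counter now 5
Mismatch at 8.

step = 8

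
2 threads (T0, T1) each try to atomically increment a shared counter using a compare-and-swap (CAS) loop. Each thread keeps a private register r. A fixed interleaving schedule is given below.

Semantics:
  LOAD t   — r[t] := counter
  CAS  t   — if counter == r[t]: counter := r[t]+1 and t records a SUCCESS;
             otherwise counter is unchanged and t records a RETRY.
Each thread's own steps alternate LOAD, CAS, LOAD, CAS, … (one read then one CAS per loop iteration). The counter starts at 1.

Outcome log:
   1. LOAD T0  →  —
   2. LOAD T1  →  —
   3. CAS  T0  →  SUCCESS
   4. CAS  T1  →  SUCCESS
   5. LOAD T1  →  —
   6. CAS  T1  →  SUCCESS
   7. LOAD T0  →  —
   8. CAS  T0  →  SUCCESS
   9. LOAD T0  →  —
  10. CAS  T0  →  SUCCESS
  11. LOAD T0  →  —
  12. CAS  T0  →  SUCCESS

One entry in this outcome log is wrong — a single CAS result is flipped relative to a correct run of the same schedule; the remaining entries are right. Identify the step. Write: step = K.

step = 4

Correct run:
T0 LOAD — after: cnt=1, r=1 — load
T1 LOAD — after: cnt=1, r=1 — load
T0 CAS — after: cnt=2, r=1 — ok
T1 CAS — after: cnt=2, r=1 — retry
T1 LOAD — after: cnt=2, r=2 — load
T1 CAS — after: cnt=3, r=2 — ok
T0 LOAD — after: cnt=3, r=3 — load
T0 CAS — after: cnt=4, r=3 — ok
T0 LOAD — after: cnt=4, r=4 — load
T0 CAS — after: cnt=5, r=4 — ok
T0 LOAD — after: cnt=5, r=5 — load
T0 CAS — after: cnt=6, r=5 — ok
Flip is step 4.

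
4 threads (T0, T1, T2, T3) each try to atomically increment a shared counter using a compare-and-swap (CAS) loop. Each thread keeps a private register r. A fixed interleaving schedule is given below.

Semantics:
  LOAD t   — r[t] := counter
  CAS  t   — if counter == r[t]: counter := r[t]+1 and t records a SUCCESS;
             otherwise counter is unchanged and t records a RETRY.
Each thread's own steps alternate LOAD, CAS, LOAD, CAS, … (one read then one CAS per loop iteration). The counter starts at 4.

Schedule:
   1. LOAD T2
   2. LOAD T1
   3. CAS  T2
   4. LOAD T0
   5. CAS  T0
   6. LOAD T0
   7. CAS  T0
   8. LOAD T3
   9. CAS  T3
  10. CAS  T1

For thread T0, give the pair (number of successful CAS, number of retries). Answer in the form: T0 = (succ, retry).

T0 = (2, 0)

1. LOAD T2 → mem=4 r[T2]=4 [LOAD]
2. LOAD T1 → mem=4 r[T1]=4 [LOAD]
3. CAS T2 → mem=5 r[T2]=4 [OK]
4. LOAD T0 → mem=5 r[T0]=5 [LOAD]
5. CAS T0 → mem=6 r[T0]=5 [OK]
6. LOAD T0 → mem=6 r[T0]=6 [LOAD]
7. CAS T0 → mem=7 r[T0]=6 [OK]
8. LOAD T3 → mem=7 r[T3]=7 [LOAD]
9. CAS T3 → mem=8 r[T3]=7 [OK]
10. CAS T1 → mem=8 r[T1]=4 [RETRY]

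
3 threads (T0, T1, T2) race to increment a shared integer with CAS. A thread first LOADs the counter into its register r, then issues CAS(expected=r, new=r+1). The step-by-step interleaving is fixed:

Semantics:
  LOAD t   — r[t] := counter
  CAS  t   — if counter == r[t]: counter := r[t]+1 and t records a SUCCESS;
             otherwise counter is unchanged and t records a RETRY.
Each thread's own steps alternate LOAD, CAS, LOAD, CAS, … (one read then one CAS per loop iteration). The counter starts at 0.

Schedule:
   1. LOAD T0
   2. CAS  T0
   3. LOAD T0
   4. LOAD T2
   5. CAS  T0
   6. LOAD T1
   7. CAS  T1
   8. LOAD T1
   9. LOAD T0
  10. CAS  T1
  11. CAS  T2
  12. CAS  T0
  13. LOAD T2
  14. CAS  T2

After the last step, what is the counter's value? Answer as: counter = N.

counter = 5

T0 LOAD — after: cnt=0, r=0 — load
T0 CAS — after: cnt=1, r=0 — ok
T0 LOAD — after: cnt=1, r=1 — load
T2 LOAD — after: cnt=1, r=1 — load
T0 CAS — after: cnt=2, r=1 — ok
T1 LOAD — after: cnt=2, r=2 — load
T1 CAS — after: cnt=3, r=2 — ok
T1 LOAD — after: cnt=3, r=3 — load
T0 LOAD — after: cnt=3, r=3 — load
T1 CAS — after: cnt=4, r=3 — ok
T2 CAS — after: cnt=4, r=1 — retry
T0 CAS — after: cnt=4, r=3 — retry
T2 LOAD — after: cnt=4, r=4 — load
T2 CAS — after: cnt=5, r=4 — ok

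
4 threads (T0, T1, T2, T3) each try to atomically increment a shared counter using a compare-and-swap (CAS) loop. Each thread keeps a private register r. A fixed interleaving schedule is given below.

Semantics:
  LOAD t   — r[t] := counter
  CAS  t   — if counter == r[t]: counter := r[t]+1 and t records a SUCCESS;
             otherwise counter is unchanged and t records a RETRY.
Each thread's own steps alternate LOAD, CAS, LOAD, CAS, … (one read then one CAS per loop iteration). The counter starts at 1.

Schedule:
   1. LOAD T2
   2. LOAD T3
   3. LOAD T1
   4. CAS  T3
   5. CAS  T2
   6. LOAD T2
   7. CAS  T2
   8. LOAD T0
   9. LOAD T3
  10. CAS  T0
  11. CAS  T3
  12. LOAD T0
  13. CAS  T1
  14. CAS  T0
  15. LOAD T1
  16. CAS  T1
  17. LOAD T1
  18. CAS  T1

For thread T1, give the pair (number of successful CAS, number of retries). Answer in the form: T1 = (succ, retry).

#1 T2 reads 1
#2 T3 reads 1
#3 T1 reads 1
#4 T3 CAS(1→2) writes; counter now 2
#5 T2 CAS(1→2) fails; counter now 2
#6 T2 reads 2
#7 T2 CAS(2→3) writes; counter now 3
#8 T0 reads 3
#9 T3 reads 3
#10 T0 CAS(3→4) writes; counter now 4
#11 T3 CAS(3→4) fails; counter now 4
#12 T0 reads 4
#13 T1 CAS(1→2) fails; counter now 4
#14 T0 CAS(4→5) writes; counter now 5
#15 T1 reads 5
#16 T1 CAS(5→6) writes; counter now 6
#17 T1 reads 6
#18 T1 CAS(6→7) writes; counter now 7

T1 = (2, 1)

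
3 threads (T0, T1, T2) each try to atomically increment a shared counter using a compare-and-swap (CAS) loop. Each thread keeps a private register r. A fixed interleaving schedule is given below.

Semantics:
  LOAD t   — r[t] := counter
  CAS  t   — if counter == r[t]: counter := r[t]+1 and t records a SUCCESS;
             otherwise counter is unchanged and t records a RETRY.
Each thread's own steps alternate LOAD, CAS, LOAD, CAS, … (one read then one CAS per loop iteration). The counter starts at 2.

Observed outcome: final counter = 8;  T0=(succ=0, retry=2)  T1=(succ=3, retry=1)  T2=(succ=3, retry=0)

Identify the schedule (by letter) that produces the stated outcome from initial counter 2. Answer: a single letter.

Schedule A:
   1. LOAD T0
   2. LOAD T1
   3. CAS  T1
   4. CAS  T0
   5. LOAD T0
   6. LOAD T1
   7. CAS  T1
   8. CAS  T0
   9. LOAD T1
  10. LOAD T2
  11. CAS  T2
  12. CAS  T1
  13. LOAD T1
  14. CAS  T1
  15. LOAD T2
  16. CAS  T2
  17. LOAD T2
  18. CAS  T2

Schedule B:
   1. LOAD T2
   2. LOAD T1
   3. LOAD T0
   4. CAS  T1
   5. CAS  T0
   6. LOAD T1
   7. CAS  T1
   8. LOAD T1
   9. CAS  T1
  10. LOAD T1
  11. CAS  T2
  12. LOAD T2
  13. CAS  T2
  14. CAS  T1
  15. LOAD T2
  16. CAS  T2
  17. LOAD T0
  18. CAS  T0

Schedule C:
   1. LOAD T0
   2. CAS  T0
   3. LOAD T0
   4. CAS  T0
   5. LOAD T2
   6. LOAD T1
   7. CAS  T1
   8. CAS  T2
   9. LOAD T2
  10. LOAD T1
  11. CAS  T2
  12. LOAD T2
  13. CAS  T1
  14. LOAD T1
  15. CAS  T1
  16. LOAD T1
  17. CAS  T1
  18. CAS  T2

A

Tracing schedule A:
1. LOAD T0 → mem=2 r[T0]=2 [LOAD]
2. LOAD T1 → mem=2 r[T1]=2 [LOAD]
3. CAS T1 → mem=3 r[T1]=2 [OK]
4. CAS T0 → mem=3 r[T0]=2 [RETRY]
5. LOAD T0 → mem=3 r[T0]=3 [LOAD]
6. LOAD T1 → mem=3 r[T1]=3 [LOAD]
7. CAS T1 → mem=4 r[T1]=3 [OK]
8. CAS T0 → mem=4 r[T0]=3 [RETRY]
9. LOAD T1 → mem=4 r[T1]=4 [LOAD]
10. LOAD T2 → mem=4 r[T2]=4 [LOAD]
11. CAS T2 → mem=5 r[T2]=4 [OK]
12. CAS T1 → mem=5 r[T1]=4 [RETRY]
13. LOAD T1 → mem=5 r[T1]=5 [LOAD]
14. CAS T1 → mem=6 r[T1]=5 [OK]
15. LOAD T2 → mem=6 r[T2]=6 [LOAD]
16. CAS T2 → mem=7 r[T2]=6 [OK]
17. LOAD T2 → mem=7 r[T2]=7 [LOAD]
18. CAS T2 → mem=8 r[T2]=7 [OK]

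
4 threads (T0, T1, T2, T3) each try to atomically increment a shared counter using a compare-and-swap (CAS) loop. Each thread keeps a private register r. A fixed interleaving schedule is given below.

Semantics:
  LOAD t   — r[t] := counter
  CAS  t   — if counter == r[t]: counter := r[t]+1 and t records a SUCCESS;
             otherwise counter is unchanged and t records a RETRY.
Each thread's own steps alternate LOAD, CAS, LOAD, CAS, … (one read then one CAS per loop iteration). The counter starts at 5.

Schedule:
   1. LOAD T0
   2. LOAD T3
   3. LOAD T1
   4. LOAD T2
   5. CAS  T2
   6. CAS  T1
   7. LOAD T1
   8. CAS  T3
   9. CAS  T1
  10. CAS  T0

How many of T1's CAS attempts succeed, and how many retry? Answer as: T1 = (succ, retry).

T1 = (1, 1)

#1 T0 reads 5
#2 T3 reads 5
#3 T1 reads 5
#4 T2 reads 5
#5 T2 CAS(5→6) writes; counter now 6
#6 T1 CAS(5→6) fails; counter now 6
#7 T1 reads 6
#8 T3 CAS(5→6) fails; counter now 6
#9 T1 CAS(6→7) writes; counter now 7
#10 T0 CAS(5→6) fails; counter now 7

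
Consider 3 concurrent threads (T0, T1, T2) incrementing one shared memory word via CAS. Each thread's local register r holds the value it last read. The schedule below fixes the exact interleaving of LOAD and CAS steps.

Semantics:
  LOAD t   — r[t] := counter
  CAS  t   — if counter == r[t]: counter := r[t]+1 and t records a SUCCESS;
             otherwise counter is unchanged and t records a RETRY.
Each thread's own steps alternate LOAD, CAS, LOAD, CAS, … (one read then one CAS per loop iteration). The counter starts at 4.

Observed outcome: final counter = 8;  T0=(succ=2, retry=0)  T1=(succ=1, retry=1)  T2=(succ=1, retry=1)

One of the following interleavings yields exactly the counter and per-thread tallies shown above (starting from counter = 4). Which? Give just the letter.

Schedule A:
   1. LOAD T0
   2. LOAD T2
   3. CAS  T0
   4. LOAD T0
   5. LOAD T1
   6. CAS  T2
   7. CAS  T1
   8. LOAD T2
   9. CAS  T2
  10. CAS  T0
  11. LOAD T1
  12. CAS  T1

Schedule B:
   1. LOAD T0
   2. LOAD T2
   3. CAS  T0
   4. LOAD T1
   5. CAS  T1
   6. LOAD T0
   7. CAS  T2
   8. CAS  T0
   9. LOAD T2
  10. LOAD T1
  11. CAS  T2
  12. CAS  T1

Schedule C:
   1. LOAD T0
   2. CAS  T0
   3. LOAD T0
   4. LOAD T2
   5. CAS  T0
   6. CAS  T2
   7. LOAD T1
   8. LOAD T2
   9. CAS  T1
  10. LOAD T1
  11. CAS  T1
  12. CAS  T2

Run B:
#1 T0 reads 4
#2 T2 reads 4
#3 T0 CAS(4→5) writes; counter now 5
#4 T1 reads 5
#5 T1 CAS(5→6) writes; counter now 6
#6 T0 reads 6
#7 T2 CAS(4→5) fails; counter now 6
#8 T0 CAS(6→7) writes; counter now 7
#9 T2 reads 7
#10 T1 reads 7
#11 T2 CAS(7→8) writes; counter now 8
#12 T1 CAS(7→8) fails; counter now 8

B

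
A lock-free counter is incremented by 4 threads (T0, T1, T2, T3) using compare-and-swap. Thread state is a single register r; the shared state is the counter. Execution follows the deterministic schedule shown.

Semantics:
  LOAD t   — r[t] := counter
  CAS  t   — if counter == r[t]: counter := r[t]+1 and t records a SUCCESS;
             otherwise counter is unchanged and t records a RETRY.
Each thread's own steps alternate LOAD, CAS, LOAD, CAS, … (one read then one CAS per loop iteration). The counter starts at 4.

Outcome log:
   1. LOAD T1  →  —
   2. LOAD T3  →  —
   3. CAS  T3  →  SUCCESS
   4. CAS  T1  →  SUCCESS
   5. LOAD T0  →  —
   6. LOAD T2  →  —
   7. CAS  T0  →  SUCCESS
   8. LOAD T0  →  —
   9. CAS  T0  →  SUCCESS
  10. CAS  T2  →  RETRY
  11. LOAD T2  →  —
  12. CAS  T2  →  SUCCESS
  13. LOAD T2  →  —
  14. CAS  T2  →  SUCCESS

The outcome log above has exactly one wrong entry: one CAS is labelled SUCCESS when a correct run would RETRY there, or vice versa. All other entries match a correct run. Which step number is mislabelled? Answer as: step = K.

step = 4

Reference trace:
1. LOAD T1 → mem=4 r[T1]=4 [LOAD]
2. LOAD T3 → mem=4 r[T3]=4 [LOAD]
3. CAS T3 → mem=5 r[T3]=4 [OK]
4. CAS T1 → mem=5 r[T1]=4 [RETRY]
5. LOAD T0 → mem=5 r[T0]=5 [LOAD]
6. LOAD T2 → mem=5 r[T2]=5 [LOAD]
7. CAS T0 → mem=6 r[T0]=5 [OK]
8. LOAD T0 → mem=6 r[T0]=6 [LOAD]
9. CAS T0 → mem=7 r[T0]=6 [OK]
10. CAS T2 → mem=7 r[T2]=5 [RETRY]
11. LOAD T2 → mem=7 r[T2]=7 [LOAD]
12. CAS T2 → mem=8 r[T2]=7 [OK]
13. LOAD T2 → mem=8 r[T2]=8 [LOAD]
14. CAS T2 → mem=9 r[T2]=8 [OK]
Log disagrees first at step 4.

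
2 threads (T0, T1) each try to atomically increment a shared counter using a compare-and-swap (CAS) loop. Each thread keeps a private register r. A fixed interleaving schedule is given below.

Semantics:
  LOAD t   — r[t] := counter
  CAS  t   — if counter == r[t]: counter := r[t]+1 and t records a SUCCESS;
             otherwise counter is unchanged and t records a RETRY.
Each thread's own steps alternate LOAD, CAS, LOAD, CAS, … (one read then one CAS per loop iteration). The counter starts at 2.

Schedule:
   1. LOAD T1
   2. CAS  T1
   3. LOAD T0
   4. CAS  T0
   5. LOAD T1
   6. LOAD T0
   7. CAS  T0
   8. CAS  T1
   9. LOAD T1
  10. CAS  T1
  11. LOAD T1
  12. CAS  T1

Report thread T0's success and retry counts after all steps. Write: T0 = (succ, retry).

T1 LOAD — after: cnt=2, r=2 — load
T1 CAS — after: cnt=3, r=2 — ok
T0 LOAD — after: cnt=3, r=3 — load
T0 CAS — after: cnt=4, r=3 — ok
T1 LOAD — after: cnt=4, r=4 — load
T0 LOAD — after: cnt=4, r=4 — load
T0 CAS — after: cnt=5, r=4 — ok
T1 CAS — after: cnt=5, r=4 — retry
T1 LOAD — after: cnt=5, r=5 — load
T1 CAS — after: cnt=6, r=5 — ok
T1 LOAD — after: cnt=6, r=6 — load
T1 CAS — after: cnt=7, r=6 — ok

T0 = (2, 0)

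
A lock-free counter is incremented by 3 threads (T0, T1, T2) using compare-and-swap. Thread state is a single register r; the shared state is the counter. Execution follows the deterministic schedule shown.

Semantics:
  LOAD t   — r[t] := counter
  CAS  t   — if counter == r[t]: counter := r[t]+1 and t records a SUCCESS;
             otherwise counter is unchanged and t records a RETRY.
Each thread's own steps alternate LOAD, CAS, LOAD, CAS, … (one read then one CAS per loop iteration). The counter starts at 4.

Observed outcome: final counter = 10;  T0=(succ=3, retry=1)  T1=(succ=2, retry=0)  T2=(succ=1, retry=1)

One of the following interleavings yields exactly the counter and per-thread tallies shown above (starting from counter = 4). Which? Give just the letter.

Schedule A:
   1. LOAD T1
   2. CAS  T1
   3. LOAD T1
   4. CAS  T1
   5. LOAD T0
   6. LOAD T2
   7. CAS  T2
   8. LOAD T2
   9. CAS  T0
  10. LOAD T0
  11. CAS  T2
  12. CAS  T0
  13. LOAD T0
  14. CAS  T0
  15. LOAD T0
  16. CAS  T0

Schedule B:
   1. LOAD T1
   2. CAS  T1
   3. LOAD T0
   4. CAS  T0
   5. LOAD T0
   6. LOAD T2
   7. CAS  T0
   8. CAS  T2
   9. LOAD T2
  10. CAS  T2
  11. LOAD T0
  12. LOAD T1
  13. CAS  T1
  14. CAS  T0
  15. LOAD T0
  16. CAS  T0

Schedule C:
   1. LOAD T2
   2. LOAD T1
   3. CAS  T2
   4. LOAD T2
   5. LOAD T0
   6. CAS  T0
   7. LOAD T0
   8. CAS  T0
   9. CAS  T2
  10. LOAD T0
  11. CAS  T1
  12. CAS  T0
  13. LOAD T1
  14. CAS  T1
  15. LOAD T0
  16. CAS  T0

B

Tracing schedule B:
#1 T1 reads 4
#2 T1 CAS(4→5) writes; counter now 5
#3 T0 reads 5
#4 T0 CAS(5→6) writes; counter now 6
#5 T0 reads 6
#6 T2 reads 6
#7 T0 CAS(6→7) writes; counter now 7
#8 T2 CAS(6→7) fails; counter now 7
#9 T2 reads 7
#10 T2 CAS(7→8) writes; counter now 8
#11 T0 reads 8
#12 T1 reads 8
#13 T1 CAS(8→9) writes; counter now 9
#14 T0 CAS(8→9) fails; counter now 9
#15 T0 reads 9
#16 T0 CAS(9→10) writes; counter now 10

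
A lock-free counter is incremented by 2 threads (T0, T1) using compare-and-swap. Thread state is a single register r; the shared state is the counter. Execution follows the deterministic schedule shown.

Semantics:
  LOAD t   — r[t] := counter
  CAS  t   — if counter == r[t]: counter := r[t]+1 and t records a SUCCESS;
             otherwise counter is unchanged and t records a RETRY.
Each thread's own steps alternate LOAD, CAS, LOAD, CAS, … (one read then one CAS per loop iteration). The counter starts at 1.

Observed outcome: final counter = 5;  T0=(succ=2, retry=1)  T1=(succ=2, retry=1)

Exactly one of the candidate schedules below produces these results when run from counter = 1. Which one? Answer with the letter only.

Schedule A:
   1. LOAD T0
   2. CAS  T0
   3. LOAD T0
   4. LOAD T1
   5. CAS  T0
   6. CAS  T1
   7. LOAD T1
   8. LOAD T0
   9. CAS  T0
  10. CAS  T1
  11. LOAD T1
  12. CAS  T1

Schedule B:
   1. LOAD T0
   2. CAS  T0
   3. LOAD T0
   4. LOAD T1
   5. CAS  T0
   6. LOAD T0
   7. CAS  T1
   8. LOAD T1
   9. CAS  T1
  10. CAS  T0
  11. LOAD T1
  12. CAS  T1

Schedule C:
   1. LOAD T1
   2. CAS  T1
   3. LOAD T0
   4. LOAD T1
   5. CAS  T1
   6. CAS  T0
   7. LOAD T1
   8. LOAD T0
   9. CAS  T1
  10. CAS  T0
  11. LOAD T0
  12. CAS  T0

Simulating candidate B:
1. LOAD T0 → mem=1 r[T0]=1 [LOAD]
2. CAS T0 → mem=2 r[T0]=1 [OK]
3. LOAD T0 → mem=2 r[T0]=2 [LOAD]
4. LOAD T1 → mem=2 r[T1]=2 [LOAD]
5. CAS T0 → mem=3 r[T0]=2 [OK]
6. LOAD T0 → mem=3 r[T0]=3 [LOAD]
7. CAS T1 → mem=3 r[T1]=2 [RETRY]
8. LOAD T1 → mem=3 r[T1]=3 [LOAD]
9. CAS T1 → mem=4 r[T1]=3 [OK]
10. CAS T0 → mem=4 r[T0]=3 [RETRY]
11. LOAD T1 → mem=4 r[T1]=4 [LOAD]
12. CAS T1 → mem=5 r[T1]=4 [OK]

B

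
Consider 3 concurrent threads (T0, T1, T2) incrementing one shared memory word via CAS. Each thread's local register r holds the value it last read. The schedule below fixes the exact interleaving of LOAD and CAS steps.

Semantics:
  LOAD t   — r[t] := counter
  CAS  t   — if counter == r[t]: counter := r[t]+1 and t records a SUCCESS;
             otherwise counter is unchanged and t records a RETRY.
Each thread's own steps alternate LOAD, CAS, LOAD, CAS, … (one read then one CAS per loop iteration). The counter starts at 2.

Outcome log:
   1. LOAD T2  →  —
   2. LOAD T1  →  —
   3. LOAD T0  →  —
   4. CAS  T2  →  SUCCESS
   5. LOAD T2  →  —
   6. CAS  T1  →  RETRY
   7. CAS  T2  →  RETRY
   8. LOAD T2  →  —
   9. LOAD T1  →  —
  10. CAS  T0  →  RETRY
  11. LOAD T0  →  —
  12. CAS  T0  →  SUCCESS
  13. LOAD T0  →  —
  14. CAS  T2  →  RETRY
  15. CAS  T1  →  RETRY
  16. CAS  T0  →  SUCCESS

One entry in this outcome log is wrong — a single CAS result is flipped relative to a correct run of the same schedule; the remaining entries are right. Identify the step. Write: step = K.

step = 7

Reference trace:
[1] T2.load  rd  (counter 2, T2.r 2)
[2] T1.load  rd  (counter 2, T1.r 2)
[3] T0.load  rd  (counter 2, T0.r 2)
[4] T2.cas  hit  (counter 3, T2.r 2)
[5] T2.load  rd  (counter 3, T2.r 3)
[6] T1.cas  miss  (counter 3, T1.r 2)
[7] T2.cas  hit  (counter 4, T2.r 3)
[8] T2.load  rd  (counter 4, T2.r 4)
[9] T1.load  rd  (counter 4, T1.r 4)
[10] T0.cas  miss  (counter 4, T0.r 2)
[11] T0.load  rd  (counter 4, T0.r 4)
[12] T0.cas  hit  (counter 5, T0.r 4)
[13] T0.load  rd  (counter 5, T0.r 5)
[14] T2.cas  miss  (counter 5, T2.r 4)
[15] T1.cas  miss  (counter 5, T1.r 4)
[16] T0.cas  hit  (counter 6, T0.r 5)
Mismatch at 7.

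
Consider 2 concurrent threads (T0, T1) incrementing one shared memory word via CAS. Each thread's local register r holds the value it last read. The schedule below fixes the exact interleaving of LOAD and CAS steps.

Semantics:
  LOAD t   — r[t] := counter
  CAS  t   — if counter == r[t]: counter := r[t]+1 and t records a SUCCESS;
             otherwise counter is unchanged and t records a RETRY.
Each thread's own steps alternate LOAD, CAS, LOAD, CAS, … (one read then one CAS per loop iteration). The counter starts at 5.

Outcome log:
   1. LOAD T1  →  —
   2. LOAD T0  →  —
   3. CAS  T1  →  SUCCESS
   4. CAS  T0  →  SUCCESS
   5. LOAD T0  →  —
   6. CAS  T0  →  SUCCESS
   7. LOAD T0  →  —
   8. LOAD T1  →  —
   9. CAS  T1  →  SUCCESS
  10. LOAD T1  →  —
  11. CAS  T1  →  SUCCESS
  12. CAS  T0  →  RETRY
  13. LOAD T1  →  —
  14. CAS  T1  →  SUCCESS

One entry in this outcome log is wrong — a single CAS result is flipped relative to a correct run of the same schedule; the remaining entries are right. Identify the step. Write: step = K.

Re-executing:
1. LOAD T1 → mem=5 r[T1]=5 [LOAD]
2. LOAD T0 → mem=5 r[T0]=5 [LOAD]
3. CAS T1 → mem=6 r[T1]=5 [OK]
4. CAS T0 → mem=6 r[T0]=5 [RETRY]
5. LOAD T0 → mem=6 r[T0]=6 [LOAD]
6. CAS T0 → mem=7 r[T0]=6 [OK]
7. LOAD T0 → mem=7 r[T0]=7 [LOAD]
8. LOAD T1 → mem=7 r[T1]=7 [LOAD]
9. CAS T1 → mem=8 r[T1]=7 [OK]
10. LOAD T1 → mem=8 r[T1]=8 [LOAD]
11. CAS T1 → mem=9 r[T1]=8 [OK]
12. CAS T0 → mem=9 r[T0]=7 [RETRY]
13. LOAD T1 → mem=9 r[T1]=9 [LOAD]
14. CAS T1 → mem=10 r[T1]=9 [OK]
Flip is step 4.

step = 4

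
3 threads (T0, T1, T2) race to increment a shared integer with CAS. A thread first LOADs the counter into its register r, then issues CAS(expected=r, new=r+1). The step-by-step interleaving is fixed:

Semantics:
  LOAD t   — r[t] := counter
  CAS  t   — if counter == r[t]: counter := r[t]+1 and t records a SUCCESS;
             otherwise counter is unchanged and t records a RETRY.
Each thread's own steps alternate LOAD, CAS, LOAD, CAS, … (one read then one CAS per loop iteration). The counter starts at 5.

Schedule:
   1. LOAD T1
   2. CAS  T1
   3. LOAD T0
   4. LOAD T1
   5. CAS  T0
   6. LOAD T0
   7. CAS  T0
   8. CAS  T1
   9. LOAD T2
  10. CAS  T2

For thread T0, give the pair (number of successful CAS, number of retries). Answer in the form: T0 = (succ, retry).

T1 LOAD — after: cnt=5, r=5 — load
T1 CAS — after: cnt=6, r=5 — ok
T0 LOAD — after: cnt=6, r=6 — load
T1 LOAD — after: cnt=6, r=6 — load
T0 CAS — after: cnt=7, r=6 — ok
T0 LOAD — after: cnt=7, r=7 — load
T0 CAS — after: cnt=8, r=7 — ok
T1 CAS — after: cnt=8, r=6 — retry
T2 LOAD — after: cnt=8, r=8 — load
T2 CAS — after: cnt=9, r=8 — ok

T0 = (2, 0)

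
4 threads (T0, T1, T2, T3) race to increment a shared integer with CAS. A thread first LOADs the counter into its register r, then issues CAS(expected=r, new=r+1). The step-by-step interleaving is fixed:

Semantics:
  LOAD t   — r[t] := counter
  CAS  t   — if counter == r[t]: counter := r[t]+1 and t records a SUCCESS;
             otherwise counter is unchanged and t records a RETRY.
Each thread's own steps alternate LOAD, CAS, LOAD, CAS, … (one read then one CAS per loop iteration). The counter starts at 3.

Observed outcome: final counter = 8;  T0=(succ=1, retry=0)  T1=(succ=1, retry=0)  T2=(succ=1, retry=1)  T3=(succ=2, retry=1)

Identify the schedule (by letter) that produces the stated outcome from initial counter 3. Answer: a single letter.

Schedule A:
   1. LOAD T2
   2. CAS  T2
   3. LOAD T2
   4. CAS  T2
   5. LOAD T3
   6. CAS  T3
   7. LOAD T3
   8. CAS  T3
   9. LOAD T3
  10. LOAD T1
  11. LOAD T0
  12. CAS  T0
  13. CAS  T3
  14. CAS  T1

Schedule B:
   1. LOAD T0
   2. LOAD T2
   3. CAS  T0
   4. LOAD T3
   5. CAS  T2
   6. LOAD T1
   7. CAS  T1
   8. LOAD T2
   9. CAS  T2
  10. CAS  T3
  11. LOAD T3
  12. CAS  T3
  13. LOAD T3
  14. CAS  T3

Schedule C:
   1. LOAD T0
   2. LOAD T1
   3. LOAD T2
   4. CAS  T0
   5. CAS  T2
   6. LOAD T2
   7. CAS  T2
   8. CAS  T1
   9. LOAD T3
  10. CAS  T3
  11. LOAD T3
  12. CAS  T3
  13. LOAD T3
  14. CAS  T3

B

Simulating candidate B:
step 1: T0 LOAD ⇒ load; ctr=3 reg=3
step 2: T2 LOAD ⇒ load; ctr=3 reg=3
step 3: T0 CAS ⇒ ok; ctr=4 reg=3
step 4: T3 LOAD ⇒ load; ctr=4 reg=4
step 5: T2 CAS ⇒ retry; ctr=4 reg=3
step 6: T1 LOAD ⇒ load; ctr=4 reg=4
step 7: T1 CAS ⇒ ok; ctr=5 reg=4
step 8: T2 LOAD ⇒ load; ctr=5 reg=5
step 9: T2 CAS ⇒ ok; ctr=6 reg=5
step 10: T3 CAS ⇒ retry; ctr=6 reg=4
step 11: T3 LOAD ⇒ load; ctr=6 reg=6
step 12: T3 CAS ⇒ ok; ctr=7 reg=6
step 13: T3 LOAD ⇒ load; ctr=7 reg=7
step 14: T3 CAS ⇒ ok; ctr=8 reg=7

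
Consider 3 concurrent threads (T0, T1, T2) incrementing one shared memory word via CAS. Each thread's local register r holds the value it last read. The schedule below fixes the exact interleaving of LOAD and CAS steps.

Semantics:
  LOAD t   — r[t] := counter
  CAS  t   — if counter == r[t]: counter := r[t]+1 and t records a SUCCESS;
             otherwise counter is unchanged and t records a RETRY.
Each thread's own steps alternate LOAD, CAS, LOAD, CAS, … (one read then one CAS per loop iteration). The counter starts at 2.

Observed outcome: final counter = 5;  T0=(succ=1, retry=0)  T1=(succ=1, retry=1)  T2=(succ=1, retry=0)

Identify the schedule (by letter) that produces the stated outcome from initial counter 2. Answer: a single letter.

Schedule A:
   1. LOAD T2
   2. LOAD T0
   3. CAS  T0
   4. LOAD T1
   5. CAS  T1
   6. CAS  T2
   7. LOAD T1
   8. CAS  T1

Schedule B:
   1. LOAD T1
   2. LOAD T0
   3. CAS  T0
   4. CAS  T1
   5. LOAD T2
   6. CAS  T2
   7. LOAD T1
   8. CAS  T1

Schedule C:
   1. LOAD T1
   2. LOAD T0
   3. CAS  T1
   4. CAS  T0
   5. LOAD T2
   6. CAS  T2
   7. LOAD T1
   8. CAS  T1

Simulating candidate B:
T1 LOAD — after: cnt=2, r=2 — load
T0 LOAD — after: cnt=2, r=2 — load
T0 CAS — after: cnt=3, r=2 — ok
T1 CAS — after: cnt=3, r=2 — retry
T2 LOAD — after: cnt=3, r=3 — load
T2 CAS — after: cnt=4, r=3 — ok
T1 LOAD — after: cnt=4, r=4 — load
T1 CAS — after: cnt=5, r=4 — ok

B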